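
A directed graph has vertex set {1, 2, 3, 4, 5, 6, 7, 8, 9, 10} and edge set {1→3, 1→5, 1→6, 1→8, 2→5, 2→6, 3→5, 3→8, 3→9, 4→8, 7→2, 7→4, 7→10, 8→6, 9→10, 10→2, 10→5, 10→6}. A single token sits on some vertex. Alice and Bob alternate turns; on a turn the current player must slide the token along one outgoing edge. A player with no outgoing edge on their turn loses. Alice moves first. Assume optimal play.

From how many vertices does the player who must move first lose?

4

Compute win/loss labels from the base case upward. A position with no move is L. Any other position is W if it can reach an L in one move, else L.
Every edge goes from a vertex to one that appears earlier in the order 5, 6, 2, 8, 10, 9, 4, 3, 7, 1, so processing vertices in that order labels each vertex after all of its successors.
5: no outgoing edge → L
6: no outgoing edge → L
2: W (go to 6, an L position)
8: W (go to 6, an L position)
10: W (go to 6, an L position)
9: L (sole option 10(W) is W)
4: L (sole option 8(W) is W)
3: W (go to 9, an L position)
7: W (go to 4, an L position)
1: W (go to 6, an L position)
The L vertices are 4, 5, 6, 9; that is 4 in all.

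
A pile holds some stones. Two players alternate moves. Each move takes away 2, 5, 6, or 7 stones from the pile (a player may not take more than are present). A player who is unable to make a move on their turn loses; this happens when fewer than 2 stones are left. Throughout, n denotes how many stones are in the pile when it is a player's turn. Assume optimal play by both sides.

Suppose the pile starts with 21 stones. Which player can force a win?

The first player wins.

Work bottom-up. With no move the player to move loses. Otherwise the position is W if at least one move leads to an L position for the opponent, and L if every move leads to a W.
n=0: no move → L
n=1: no move → L
n=2: reaches L-position 0 → W
n=3: reaches L-position 1 → W
n=4: only reaches 2(W), which is W → L
n=5: reaches L-position 0 → W
n=6: reaches L-position 4 → W
n=7: reaches L-position 1 → W
n=8: reaches L-position 1 → W
n=9: reaches L-position 4 → W
n=10: reaches L-position 4 → W
n=11: reaches L-position 4 → W
n=12: only reaches 10(W), 7(W), 6(W), 5(W), all W → L
n=13: only reaches 11(W), 8(W), 7(W), 6(W), all W → L
n=14: reaches L-position 12 → W
n=15: reaches L-position 13 → W
n=16: only reaches 14(W), 11(W), 10(W), 9(W), all W → L
n=17: reaches L-position 12 → W
n=18: reaches L-position 16 → W
n=19: reaches L-position 13 → W
n=20: reaches L-position 13 → W
n=21: reaches L-position 16 → W
From 21 the player to move can remove 5, leaving 16, reaching an L position.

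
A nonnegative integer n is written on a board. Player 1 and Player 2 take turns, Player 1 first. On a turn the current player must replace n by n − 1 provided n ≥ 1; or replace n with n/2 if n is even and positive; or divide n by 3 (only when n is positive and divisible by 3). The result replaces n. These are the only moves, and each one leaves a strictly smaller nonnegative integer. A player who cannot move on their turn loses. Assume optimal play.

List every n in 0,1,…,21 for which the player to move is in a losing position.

Compute win/loss labels from the base case upward. A position with no move is L. Any other position is W if it can reach an L in one move, else L.
n=0: no move → L
n=1: W (go to 0, an L position)
n=2: L (sole option 1(W) is W)
n=3: W (go to 2, an L position)
n=4: W (go to 2, an L position)
n=5: L (sole option 4(W) is W)
n=6: W (go to 2, an L position)
n=7: L (sole option 6(W) is W)
n=8: W (go to 7, an L position)
n=9: L (options 3(W), 8(W) are all W)
n=10: W (go to 5, an L position)
n=11: L (sole option 10(W) is W)
n=12: W (go to 11, an L position)
n=13: L (sole option 12(W) is W)
n=14: W (go to 7, an L position)
n=15: W (go to 5, an L position)
n=16: L (options 8(W), 15(W) are all W)
n=17: W (go to 16, an L position)
n=18: W (go to 9, an L position)
n=19: L (sole option 18(W) is W)
n=20: W (go to 19, an L position)
n=21: W (go to 7, an L position)
Reading off the rows marked L gives the requested list; there are 9 such values of n.

0, 2, 5, 7, 9, 11, 13, 16, 19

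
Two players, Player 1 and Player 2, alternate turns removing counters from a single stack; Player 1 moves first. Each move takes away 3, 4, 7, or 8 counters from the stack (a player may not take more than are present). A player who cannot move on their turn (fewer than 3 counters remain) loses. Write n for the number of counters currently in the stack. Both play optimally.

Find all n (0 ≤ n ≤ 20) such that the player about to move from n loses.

Use the standard recursion: the mover loses at a terminal position; elsewhere, the mover wins exactly when some move hands the opponent an L position.
n=0: no move → L
n=1: no move → L
n=2: no move → L
n=3: reaches L-position 0 → W
n=4: reaches L-position 1 → W
n=5: reaches L-position 2 → W
n=6: reaches L-position 2 → W
n=7: reaches L-position 0 → W
n=8: reaches L-position 1 → W
n=9: reaches L-position 2 → W
n=10: reaches L-position 2 → W
n=11: only reaches 8(W), 7(W), 4(W), 3(W), all W → L
n=12: only reaches 9(W), 8(W), 5(W), 4(W), all W → L
n=13: only reaches 10(W), 9(W), 6(W), 5(W), all W → L
n=14: reaches L-position 11 → W
n=15: reaches L-position 12 → W
n=16: reaches L-position 13 → W
n=17: reaches L-position 13 → W
n=18: reaches L-position 11 → W
n=19: reaches L-position 12 → W
n=20: reaches L-position 13 → W
Reading off the rows marked L gives the requested list; there are 6 such values of n.

0, 1, 2, 11, 12, 13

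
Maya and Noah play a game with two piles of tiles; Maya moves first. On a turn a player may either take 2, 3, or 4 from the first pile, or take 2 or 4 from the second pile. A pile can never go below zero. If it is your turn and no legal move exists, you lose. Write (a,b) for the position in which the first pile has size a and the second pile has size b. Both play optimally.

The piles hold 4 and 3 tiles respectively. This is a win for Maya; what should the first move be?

Move to (2,3).

Build the W/L table. Terminal = L. A non-terminal position is W if it has a move to some L; otherwise it is L.
No move ever increases a pile, so every position that can arise here has a ≤ 4 and b ≤ 3; it is enough to label the cells with 0 ≤ a ≤ 4 and 0 ≤ b ≤ 3.
Every move lowers a or b (never raises either), so fill the grid row by row in increasing a, and left to right within a row: each cell's successors are then already labelled.
      b=0  b=1  b=2  b=3
a=0:    L    L    W    W
a=1:    L    L    W    W
a=2:    W    W    L    L
a=3:    W    W    L    L
a=4:    W    W    W    W
Cells with no legal move (terminal, hence L): (0,0), (0,1), (1,0), (1,1).
The remaining L cells, each justified by listing all of its moves:
(2,2): only reaches (0,2)(W), (2,0)(W), all W → L
(2,3): only reaches (0,3)(W), (2,1)(W), all W → L
(3,2): only reaches (1,2)(W), (0,2)(W), (3,0)(W), all W → L
(3,3): only reaches (1,3)(W), (0,3)(W), (3,1)(W), all W → L
Every other cell has at least one move into one of the L cells above, so it is W.
From (4,3), the L positions reachable in one move are: (2,3).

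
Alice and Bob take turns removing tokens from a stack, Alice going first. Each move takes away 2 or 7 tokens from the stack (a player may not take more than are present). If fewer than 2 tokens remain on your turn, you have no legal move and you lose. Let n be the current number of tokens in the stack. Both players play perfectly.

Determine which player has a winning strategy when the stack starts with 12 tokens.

Alice wins.

Label each position W (a win for the player to move) or L (a loss). A position with no legal move is L; any other position is W exactly when some move reaches an L, and L when every move reaches a W.
n=0: no move → L
n=1: no move → L
n=2: can move to 0, which is L ⇒ W
n=3: can move to 1, which is L ⇒ W
n=4: the only move is to 2(W), a W ⇒ L
n=5: the only move is to 3(W), a W ⇒ L
n=6: can move to 4, which is L ⇒ W
n=7: can move to 5, which is L ⇒ W
n=8: can move to 1, which is L ⇒ W
n=9: moves to 7(W), 2(W); every one is W ⇒ L
n=10: moves to 8(W), 3(W); every one is W ⇒ L
n=11: can move to 9, which is L ⇒ W
n=12: can move to 10, which is L ⇒ W
The starting position 12 is W: Alice should remove 2, leaving 10, handing over an L position.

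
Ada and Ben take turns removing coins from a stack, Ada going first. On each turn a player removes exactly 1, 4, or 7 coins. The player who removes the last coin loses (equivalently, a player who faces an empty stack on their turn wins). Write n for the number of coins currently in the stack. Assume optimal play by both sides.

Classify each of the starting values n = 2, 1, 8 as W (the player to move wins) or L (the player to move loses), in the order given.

2: W, 1: L, 8: W

Compute win/loss labels from the base case upward. A position with no move is W. Any other position is W if it can reach an L in one move, else L.
n=0: no move; the opponent has just taken the last coin and therefore loses → W
n=1: →0(W) only, which is W, so L
n=2: →1(L), so W
n=3: →2(W) only, which is W, so L
n=4: →3(L), so W
n=5: →1(L), so W
n=6: →5(W), 2(W) — all W, so L
n=7: →6(L), so W
n=8: →1(L), so W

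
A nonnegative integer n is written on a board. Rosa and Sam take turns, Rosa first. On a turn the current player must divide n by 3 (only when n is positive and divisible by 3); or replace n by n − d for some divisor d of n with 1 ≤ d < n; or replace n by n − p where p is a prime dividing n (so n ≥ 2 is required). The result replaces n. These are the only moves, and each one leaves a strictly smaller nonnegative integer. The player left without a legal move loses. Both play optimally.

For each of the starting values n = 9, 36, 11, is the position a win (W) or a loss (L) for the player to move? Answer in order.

Build the W/L table. Terminal = L. A non-terminal position is W if it has a move to some L; otherwise it is L.
n=0: no move → L
n=1: no move → L
n=2: W (go to 0, an L position)
n=3: W (go to 0, an L position)
n=4: L (options 2(W), 3(W) are all W)
n=5: W (go to 0, an L position)
n=6: W (go to 4, an L position)
n=7: W (go to 0, an L position)
n=8: W (go to 4, an L position)
n=9: L (options 3(W), 6(W), 8(W) are all W)
n=10: W (go to 9, an L position)
n=11: W (go to 0, an L position)
n=12: W (go to 4, an L position)
n=13: W (go to 0, an L position)
n=14: L (options 7(W), 12(W), 13(W) are all W)
n=15: W (go to 14, an L position)
n=16: W (go to 14, an L position)
n=17: W (go to 0, an L position)
n=18: W (go to 9, an L position)
n=19: W (go to 0, an L position)
n=20: L (options 10(W), 15(W), 16(W), 18(W), 19(W) are all W)
n=21: W (go to 14, an L position)
n=22: W (go to 20, an L position)
n=23: W (go to 0, an L position)
n=24: W (go to 20, an L position)
n=25: W (go to 20, an L position)
n=26: L (options 13(W), 24(W), 25(W) are all W)
n=27: W (go to 9, an L position)
n=28: W (go to 14, an L position)
n=29: W (go to 0, an L position)
n=30: W (go to 20, an L position)
n=31: W (go to 0, an L position)
n=32: L (options 16(W), 24(W), 28(W), 30(W), 31(W) are all W)
n=33: W (go to 32, an L position)
n=34: W (go to 32, an L position)
n=35: L (options 28(W), 30(W), 34(W) are all W)
n=36: W (go to 32, an L position)

9: L, 36: W, 11: W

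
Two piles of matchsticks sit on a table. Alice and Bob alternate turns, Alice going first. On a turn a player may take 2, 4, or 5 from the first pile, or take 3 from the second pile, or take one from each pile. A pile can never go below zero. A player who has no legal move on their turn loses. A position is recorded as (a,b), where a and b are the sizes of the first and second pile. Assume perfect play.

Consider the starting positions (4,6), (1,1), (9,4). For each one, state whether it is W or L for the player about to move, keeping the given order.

Use the standard recursion: the mover loses at a terminal position; elsewhere, the mover wins exactly when some move hands the opponent an L position.
No move ever increases a pile, so every position that can arise here has a ≤ 9 and b ≤ 6; it is enough to label the cells with 0 ≤ a ≤ 9 and 0 ≤ b ≤ 6.
Every move lowers a or b (never raises either), so fill the grid row by row in increasing a, and left to right within a row: each cell's successors are then already labelled.
      b=0  b=1  b=2  b=3  b=4  b=5  b=6
a=0:    L    L    L    W    W    W    L
a=1:    L    W    W    W    L    L    L
a=2:    W    W    W    L    L    W    W
a=3:    W    L    L    L    W    W    W
a=4:    W    W    W    W    W    L    W
a=5:    W    W    W    W    W    W    W
a=6:    W    L    L    W    W    W    W
a=7:    L    W    W    W    W    L    L
a=8:    L    W    W    W    L    W    W
a=9:    W    W    L    L    L    W    W
Cells with no legal move (terminal, hence L): (0,0), (0,1), (0,2), (1,0).
The remaining L cells, each justified by listing all of its moves:
(0,6): →(0,3)(W) only, which is W, so L
(1,4): →(1,1)(W), (0,3)(W) — all W, so L
(1,5): →(1,2)(W), (0,4)(W) — all W, so L
(1,6): →(1,3)(W), (0,5)(W) — all W, so L
(2,3): →(0,3)(W), (2,0)(W), (1,2)(W) — all W, so L
(2,4): →(0,4)(W), (2,1)(W), (1,3)(W) — all W, so L
(3,1): →(1,1)(W), (2,0)(W) — all W, so L
(3,2): →(1,2)(W), (2,1)(W) — all W, so L
(3,3): →(1,3)(W), (3,0)(W), (2,2)(W) — all W, so L
(4,5): →(2,5)(W), (0,5)(W), (4,2)(W), (3,4)(W) — all W, so L
(6,1): →(4,1)(W), (2,1)(W), (1,1)(W), (5,0)(W) — all W, so L
(6,2): →(4,2)(W), (2,2)(W), (1,2)(W), (5,1)(W) — all W, so L
(7,0): →(5,0)(W), (3,0)(W), (2,0)(W) — all W, so L
(7,5): →(5,5)(W), (3,5)(W), (2,5)(W), (7,2)(W), (6,4)(W) — all W, so L
(7,6): →(5,6)(W), (3,6)(W), (2,6)(W), (7,3)(W), (6,5)(W) — all W, so L
(8,0): →(6,0)(W), (4,0)(W), (3,0)(W) — all W, so L
(8,4): →(6,4)(W), (4,4)(W), (3,4)(W), (8,1)(W), (7,3)(W) — all W, so L
(9,2): →(7,2)(W), (5,2)(W), (4,2)(W), (8,1)(W) — all W, so L
(9,3): →(7,3)(W), (5,3)(W), (4,3)(W), (9,0)(W), (8,2)(W) — all W, so L
(9,4): →(7,4)(W), (5,4)(W), (4,4)(W), (9,1)(W), (8,3)(W) — all W, so L
Every other cell has at least one move into one of the L cells above, so it is W.
(4,6): the move to (0,6) reaches an L cell, so W
(1,1): the move to (0,0) reaches an L cell, so W
(9,4): one of the L cells justified above, so L

(4,6): W, (1,1): W, (9,4): L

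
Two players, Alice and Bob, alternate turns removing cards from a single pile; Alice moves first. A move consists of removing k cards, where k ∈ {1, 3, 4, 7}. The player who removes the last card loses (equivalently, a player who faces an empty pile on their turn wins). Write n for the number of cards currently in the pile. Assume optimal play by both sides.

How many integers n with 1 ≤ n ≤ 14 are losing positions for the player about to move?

Work bottom-up. With no move the player to move wins. Otherwise the position is W if at least one move leads to an L position for the opponent, and L if every move leads to a W.
n=0: no move; the opponent has just taken the last card and therefore loses → W
n=1: →0(W) only, which is W, so L
n=2: →1(L), so W
n=3: →2(W), 0(W) — all W, so L
n=4: →3(L), so W
n=5: →1(L), so W
n=6: →3(L), so W
n=7: →3(L), so W
n=8: →1(L), so W
n=9: →8(W), 6(W), 5(W), 2(W) — all W, so L
n=10: →9(L), so W
n=11: →10(W), 8(W), 7(W), 4(W) — all W, so L
n=12: →11(L), so W
n=13: →9(L), so W
n=14: →11(L), so W
L entries with 1 ≤ n ≤ 14 (the range starts at n=1): n = 1, 3, 9, 11; that makes 4.

4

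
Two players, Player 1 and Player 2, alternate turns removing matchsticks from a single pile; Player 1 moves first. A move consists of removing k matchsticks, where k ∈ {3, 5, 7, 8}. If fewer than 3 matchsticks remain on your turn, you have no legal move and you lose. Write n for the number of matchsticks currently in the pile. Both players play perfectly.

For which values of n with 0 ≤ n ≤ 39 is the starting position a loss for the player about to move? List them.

Compute win/loss labels from the base case upward. A position with no move is L. Any other position is W if it can reach an L in one move, else L.
n=0: no move → L
n=1: no move → L
n=2: no move → L
n=3: W (go to 0, an L position)
n=4: W (go to 1, an L position)
n=5: W (go to 2, an L position)
n=6: W (go to 1, an L position)
n=7: W (go to 2, an L position)
n=8: W (go to 1, an L position)
n=9: W (go to 2, an L position)
n=10: W (go to 2, an L position)
n=11: L (options 8(W), 6(W), 4(W), 3(W) are all W)
n=12: L (options 9(W), 7(W), 5(W), 4(W) are all W)
n=13: L (options 10(W), 8(W), 6(W), 5(W) are all W)
n=14: W (go to 11, an L position)
n=15: W (go to 12, an L position)
n=16: W (go to 13, an L position)
n=17: W (go to 12, an L position)
n=18: W (go to 13, an L position)
n=19: W (go to 12, an L position)
n=20: W (go to 13, an L position)
n=21: W (go to 13, an L position)
n=22: L (options 19(W), 17(W), 15(W), 14(W) are all W)
n=23: L (options 20(W), 18(W), 16(W), 15(W) are all W)
n=24: L (options 21(W), 19(W), 17(W), 16(W) are all W)
n=25: W (go to 22, an L position)
n=26: W (go to 23, an L position)
n=27: W (go to 24, an L position)
n=28: W (go to 23, an L position)
n=29: W (go to 24, an L position)
n=30: W (go to 23, an L position)
n=31: W (go to 24, an L position)
n=32: W (go to 24, an L position)
n=33: L (options 30(W), 28(W), 26(W), 25(W) are all W)
n=34: L (options 31(W), 29(W), 27(W), 26(W) are all W)
n=35: L (options 32(W), 30(W), 28(W), 27(W) are all W)
n=36: W (go to 33, an L position)
n=37: W (go to 34, an L position)
n=38: W (go to 35, an L position)
n=39: W (go to 34, an L position)
Reading off the rows marked L gives the requested list; there are 12 such values of n.

0, 1, 2, 11, 12, 13, 22, 23, 24, 33, 34, 35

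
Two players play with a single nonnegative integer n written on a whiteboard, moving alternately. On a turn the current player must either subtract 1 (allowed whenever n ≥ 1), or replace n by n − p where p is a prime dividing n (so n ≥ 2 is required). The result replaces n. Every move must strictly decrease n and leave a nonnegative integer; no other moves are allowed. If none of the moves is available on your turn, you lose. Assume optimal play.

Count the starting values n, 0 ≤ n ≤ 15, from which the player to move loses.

Compute win/loss labels from the base case upward. A position with no move is L. Any other position is W if it can reach an L in one move, else L.
n=0: no move → L
n=1: can move to 0, which is L ⇒ W
n=2: can move to 0, which is L ⇒ W
n=3: can move to 0, which is L ⇒ W
n=4: moves to 2(W), 3(W); every one is W ⇒ L
n=5: can move to 0, which is L ⇒ W
n=6: can move to 4, which is L ⇒ W
n=7: can move to 0, which is L ⇒ W
n=8: moves to 6(W), 7(W); every one is W ⇒ L
n=9: can move to 8, which is L ⇒ W
n=10: can move to 8, which is L ⇒ W
n=11: can move to 0, which is L ⇒ W
n=12: moves to 9(W), 10(W), 11(W); every one is W ⇒ L
n=13: can move to 0, which is L ⇒ W
n=14: can move to 12, which is L ⇒ W
n=15: can move to 12, which is L ⇒ W
L entries with 0 ≤ n ≤ 15: n = 0, 4, 8, 12; that makes 4.

4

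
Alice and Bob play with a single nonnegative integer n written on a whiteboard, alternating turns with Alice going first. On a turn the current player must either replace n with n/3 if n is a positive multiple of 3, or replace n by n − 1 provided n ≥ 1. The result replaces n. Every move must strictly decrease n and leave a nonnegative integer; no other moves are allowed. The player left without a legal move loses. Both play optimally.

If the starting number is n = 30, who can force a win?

Classify positions by backward induction: terminal positions (no move available) are L. From any other position, the mover wins iff some move reaches an L.
n=0: no move → L
n=1: reaches L-position 0 → W
n=2: only reaches 1(W), which is W → L
n=3: reaches L-position 2 → W
n=4: only reaches 3(W), which is W → L
n=5: reaches L-position 4 → W
n=6: reaches L-position 2 → W
n=7: only reaches 6(W), which is W → L
n=8: reaches L-position 7 → W
n=9: only reaches 3(W), 8(W), all W → L
n=10: reaches L-position 9 → W
n=11: only reaches 10(W), which is W → L
n=12: reaches L-position 4 → W
n=13: only reaches 12(W), which is W → L
n=14: reaches L-position 13 → W
n=15: only reaches 5(W), 14(W), all W → L
n=16: reaches L-position 15 → W
n=17: only reaches 16(W), which is W → L
n=18: reaches L-position 17 → W
n=19: only reaches 18(W), which is W → L
n=20: reaches L-position 19 → W
n=21: reaches L-position 7 → W
n=22: only reaches 21(W), which is W → L
n=23: reaches L-position 22 → W
n=24: only reaches 8(W), 23(W), all W → L
n=25: reaches L-position 24 → W
n=26: only reaches 25(W), which is W → L
n=27: reaches L-position 9 → W
n=28: only reaches 27(W), which is W → L
n=29: reaches L-position 28 → W
n=30: only reaches 10(W), 29(W), all W → L
The starting position 30 is L: whatever Alice does, the opponent receives a W position.

Bob wins.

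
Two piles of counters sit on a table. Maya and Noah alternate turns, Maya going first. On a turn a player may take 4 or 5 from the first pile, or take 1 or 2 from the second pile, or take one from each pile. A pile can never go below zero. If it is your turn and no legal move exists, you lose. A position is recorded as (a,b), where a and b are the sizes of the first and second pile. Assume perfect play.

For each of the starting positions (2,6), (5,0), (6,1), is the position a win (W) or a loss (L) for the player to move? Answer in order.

(2,6): L, (5,0): W, (6,1): L

Positions with no move are L. A position that does have a move is losing for the player to move precisely when every available move leads to a winning position for the opponent. Fill in the labels:
No move ever increases a pile, so every position that can arise here has a ≤ 6 and b ≤ 6; it is enough to label the cells with 0 ≤ a ≤ 6 and 0 ≤ b ≤ 6.
Every move lowers a or b (never raises either), so fill the grid row by row in increasing a, and left to right within a row: each cell's successors are then already labelled.
      b=0  b=1  b=2  b=3  b=4  b=5  b=6
a=0:    L    W    W    L    W    W    L
a=1:    L    W    W    L    W    W    L
a=2:    L    W    W    L    W    W    L
a=3:    L    W    W    L    W    W    L
a=4:    W    W    L    W    W    L    W
a=5:    W    L    W    W    L    W    W
a=6:    W    L    W    W    L    W    W
Cells with no legal move (terminal, hence L): (0,0), (1,0), (2,0), (3,0).
The remaining L cells, each justified by listing all of its moves:
(0,3): →(0,2)(W), (0,1)(W) — all W, so L
(0,6): →(0,5)(W), (0,4)(W) — all W, so L
(1,3): →(1,2)(W), (1,1)(W), (0,2)(W) — all W, so L
(1,6): →(1,5)(W), (1,4)(W), (0,5)(W) — all W, so L
(2,3): →(2,2)(W), (2,1)(W), (1,2)(W) — all W, so L
(2,6): →(2,5)(W), (2,4)(W), (1,5)(W) — all W, so L
(3,3): →(3,2)(W), (3,1)(W), (2,2)(W) — all W, so L
(3,6): →(3,5)(W), (3,4)(W), (2,5)(W) — all W, so L
(4,2): →(0,2)(W), (4,1)(W), (4,0)(W), (3,1)(W) — all W, so L
(4,5): →(0,5)(W), (4,4)(W), (4,3)(W), (3,4)(W) — all W, so L
(5,1): →(1,1)(W), (0,1)(W), (5,0)(W), (4,0)(W) — all W, so L
(5,4): →(1,4)(W), (0,4)(W), (5,3)(W), (5,2)(W), (4,3)(W) — all W, so L
(6,1): →(2,1)(W), (1,1)(W), (6,0)(W), (5,0)(W) — all W, so L
(6,4): →(2,4)(W), (1,4)(W), (6,3)(W), (6,2)(W), (5,3)(W) — all W, so L
Every other cell has at least one move into one of the L cells above, so it is W.
(2,6): one of the L cells justified above, so L
(5,0): the move to (1,0) reaches an L cell, so W
(6,1): one of the L cells justified above, so L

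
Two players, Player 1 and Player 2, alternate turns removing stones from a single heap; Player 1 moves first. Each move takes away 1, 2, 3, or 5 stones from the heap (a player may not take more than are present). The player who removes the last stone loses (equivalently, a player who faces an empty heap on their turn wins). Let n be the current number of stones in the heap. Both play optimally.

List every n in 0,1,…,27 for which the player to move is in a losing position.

1, 5, 9, 13, 17, 21, 25

Positions with no move are W. A position that does have a move is losing for the player to move precisely when every available move leads to a winning position for the opponent. Fill in the labels:
n=0: no move; the opponent has just taken the last stone and therefore loses → W
n=1: L (sole option 0(W) is W)
n=2: W (go to 1, an L position)
n=3: W (go to 1, an L position)
n=4: W (go to 1, an L position)
n=5: L (options 4(W), 3(W), 2(W), 0(W) are all W)
n=6: W (go to 5, an L position)
n=7: W (go to 5, an L position)
n=8: W (go to 5, an L position)
n=9: L (options 8(W), 7(W), 6(W), 4(W) are all W)
n=10: W (go to 9, an L position)
n=11: W (go to 9, an L position)
n=12: W (go to 9, an L position)
n=13: L (options 12(W), 11(W), 10(W), 8(W) are all W)
n=14: W (go to 13, an L position)
n=15: W (go to 13, an L position)
n=16: W (go to 13, an L position)
n=17: L (options 16(W), 15(W), 14(W), 12(W) are all W)
n=18: W (go to 17, an L position)
n=19: W (go to 17, an L position)
n=20: W (go to 17, an L position)
n=21: L (options 20(W), 19(W), 18(W), 16(W) are all W)
n=22: W (go to 21, an L position)
n=23: W (go to 21, an L position)
n=24: W (go to 21, an L position)
n=25: L (options 24(W), 23(W), 22(W), 20(W) are all W)
n=26: W (go to 25, an L position)
n=27: W (go to 25, an L position)
The losing starting values of n are exactly the entries labelled L in this table (7 of them).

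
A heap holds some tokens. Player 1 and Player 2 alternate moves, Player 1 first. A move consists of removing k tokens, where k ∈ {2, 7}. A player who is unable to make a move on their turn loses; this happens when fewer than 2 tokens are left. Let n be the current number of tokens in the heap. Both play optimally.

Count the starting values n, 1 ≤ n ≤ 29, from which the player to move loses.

Positions with no move are L. A position that does have a move is losing for the player to move precisely when every available move leads to a winning position for the opponent. Fill in the labels:
n=0: no move → L
n=1: no move → L
n=2: can move to 0, which is L ⇒ W
n=3: can move to 1, which is L ⇒ W
n=4: the only move is to 2(W), a W ⇒ L
n=5: the only move is to 3(W), a W ⇒ L
n=6: can move to 4, which is L ⇒ W
n=7: can move to 5, which is L ⇒ W
n=8: can move to 1, which is L ⇒ W
n=9: moves to 7(W), 2(W); every one is W ⇒ L
n=10: moves to 8(W), 3(W); every one is W ⇒ L
n=11: can move to 9, which is L ⇒ W
n=12: can move to 10, which is L ⇒ W
n=13: moves to 11(W), 6(W); every one is W ⇒ L
n=14: moves to 12(W), 7(W); every one is W ⇒ L
n=15: can move to 13, which is L ⇒ W
n=16: can move to 14, which is L ⇒ W
n=17: can move to 10, which is L ⇒ W
n=18: moves to 16(W), 11(W); every one is W ⇒ L
n=19: moves to 17(W), 12(W); every one is W ⇒ L
n=20: can move to 18, which is L ⇒ W
n=21: can move to 19, which is L ⇒ W
n=22: moves to 20(W), 15(W); every one is W ⇒ L
n=23: moves to 21(W), 16(W); every one is W ⇒ L
n=24: can move to 22, which is L ⇒ W
n=25: can move to 23, which is L ⇒ W
n=26: can move to 19, which is L ⇒ W
n=27: moves to 25(W), 20(W); every one is W ⇒ L
n=28: moves to 26(W), 21(W); every one is W ⇒ L
n=29: can move to 27, which is L ⇒ W
L entries with 1 ≤ n ≤ 29 (n=0 is outside the asked range and is not counted): n = 1, 4, 5, 9, 10, 13, 14, 18, 19, 22, 23, 27, 28; that makes 13.

13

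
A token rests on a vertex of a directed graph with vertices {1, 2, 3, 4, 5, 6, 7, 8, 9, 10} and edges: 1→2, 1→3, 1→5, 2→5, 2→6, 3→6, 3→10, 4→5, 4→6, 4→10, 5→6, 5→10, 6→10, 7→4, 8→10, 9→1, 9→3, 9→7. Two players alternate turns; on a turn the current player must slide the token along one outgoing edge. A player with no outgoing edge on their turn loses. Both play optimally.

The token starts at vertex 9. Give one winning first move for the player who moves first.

Move to 7.

Positions with no move are L. A position that does have a move is losing for the player to move precisely when every available move leads to a winning position for the opponent. Fill in the labels:
Every edge goes from a vertex to one that appears earlier in the order 10, 6, 5, 2, 4, 3, 1, 7, 9, 8, so processing vertices in that order labels each vertex after all of its successors.
10: no outgoing edge → L
6: reaches L-position 10 → W
5: reaches L-position 10 → W
2: only reaches 5(W), 6(W), all W → L
4: reaches L-position 10 → W
3: reaches L-position 10 → W
1: reaches L-position 2 → W
7: only reaches 4(W), which is W → L
9: reaches L-position 7 → W
8: reaches L-position 10 → W
From 9, the L positions reachable in one move are: 7.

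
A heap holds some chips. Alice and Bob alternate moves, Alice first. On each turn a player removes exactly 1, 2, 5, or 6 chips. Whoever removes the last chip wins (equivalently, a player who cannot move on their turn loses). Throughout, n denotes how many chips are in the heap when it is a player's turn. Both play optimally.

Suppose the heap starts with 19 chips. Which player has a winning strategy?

Build the W/L table. Terminal = L. A non-terminal position is W if it has a move to some L; otherwise it is L.
n=0: no move → L
n=1: can move to 0, which is L ⇒ W
n=2: can move to 0, which is L ⇒ W
n=3: moves to 2(W), 1(W); every one is W ⇒ L
n=4: can move to 3, which is L ⇒ W
n=5: can move to 3, which is L ⇒ W
n=6: can move to 0, which is L ⇒ W
n=7: moves to 6(W), 5(W), 2(W), 1(W); every one is W ⇒ L
n=8: can move to 7, which is L ⇒ W
n=9: can move to 7, which is L ⇒ W
n=10: moves to 9(W), 8(W), 5(W), 4(W); every one is W ⇒ L
n=11: can move to 10, which is L ⇒ W
n=12: can move to 10, which is L ⇒ W
n=13: can move to 7, which is L ⇒ W
n=14: moves to 13(W), 12(W), 9(W), 8(W); every one is W ⇒ L
n=15: can move to 14, which is L ⇒ W
n=16: can move to 14, which is L ⇒ W
n=17: moves to 16(W), 15(W), 12(W), 11(W); every one is W ⇒ L
n=18: can move to 17, which is L ⇒ W
n=19: can move to 17, which is L ⇒ W
The starting position 19 is W: Alice should remove 2, leaving 17, handing over an L position.

Alice wins.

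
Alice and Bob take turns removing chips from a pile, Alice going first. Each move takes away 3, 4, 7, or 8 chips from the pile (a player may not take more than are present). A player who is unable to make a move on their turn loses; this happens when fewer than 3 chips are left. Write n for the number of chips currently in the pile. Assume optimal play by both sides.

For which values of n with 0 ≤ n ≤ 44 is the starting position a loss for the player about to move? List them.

0, 1, 2, 11, 12, 13, 22, 23, 24, 33, 34, 35, 44

Work bottom-up. With no move the player to move loses. Otherwise the position is W if at least one move leads to an L position for the opponent, and L if every move leads to a W.
n=0: no move → L
n=1: no move → L
n=2: no move → L
n=3: can move to 0, which is L ⇒ W
n=4: can move to 1, which is L ⇒ W
n=5: can move to 2, which is L ⇒ W
n=6: can move to 2, which is L ⇒ W
n=7: can move to 0, which is L ⇒ W
n=8: can move to 1, which is L ⇒ W
n=9: can move to 2, which is L ⇒ W
n=10: can move to 2, which is L ⇒ W
n=11: moves to 8(W), 7(W), 4(W), 3(W); every one is W ⇒ L
n=12: moves to 9(W), 8(W), 5(W), 4(W); every one is W ⇒ L
n=13: moves to 10(W), 9(W), 6(W), 5(W); every one is W ⇒ L
n=14: can move to 11, which is L ⇒ W
n=15: can move to 12, which is L ⇒ W
n=16: can move to 13, which is L ⇒ W
n=17: can move to 13, which is L ⇒ W
n=18: can move to 11, which is L ⇒ W
n=19: can move to 12, which is L ⇒ W
n=20: can move to 13, which is L ⇒ W
n=21: can move to 13, which is L ⇒ W
n=22: moves to 19(W), 18(W), 15(W), 14(W); every one is W ⇒ L
n=23: moves to 20(W), 19(W), 16(W), 15(W); every one is W ⇒ L
n=24: moves to 21(W), 20(W), 17(W), 16(W); every one is W ⇒ L
n=25: can move to 22, which is L ⇒ W
n=26: can move to 23, which is L ⇒ W
n=27: can move to 24, which is L ⇒ W
n=28: can move to 24, which is L ⇒ W
n=29: can move to 22, which is L ⇒ W
n=30: can move to 23, which is L ⇒ W
n=31: can move to 24, which is L ⇒ W
n=32: can move to 24, which is L ⇒ W
n=33: moves to 30(W), 29(W), 26(W), 25(W); every one is W ⇒ L
n=34: moves to 31(W), 30(W), 27(W), 26(W); every one is W ⇒ L
n=35: moves to 32(W), 31(W), 28(W), 27(W); every one is W ⇒ L
n=36: can move to 33, which is L ⇒ W
n=37: can move to 34, which is L ⇒ W
n=38: can move to 35, which is L ⇒ W
n=39: can move to 35, which is L ⇒ W
n=40: can move to 33, which is L ⇒ W
n=41: can move to 34, which is L ⇒ W
n=42: can move to 35, which is L ⇒ W
n=43: can move to 35, which is L ⇒ W
n=44: moves to 41(W), 40(W), 37(W), 36(W); every one is W ⇒ L
The losing starting values of n are exactly the entries labelled L in this table (13 of them).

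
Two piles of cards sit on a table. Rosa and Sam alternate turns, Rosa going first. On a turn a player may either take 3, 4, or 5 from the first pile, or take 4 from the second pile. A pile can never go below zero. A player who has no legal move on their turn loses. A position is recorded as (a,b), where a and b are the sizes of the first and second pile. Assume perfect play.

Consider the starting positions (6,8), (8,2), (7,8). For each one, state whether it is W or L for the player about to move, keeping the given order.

(6,8): W, (8,2): L, (7,8): W

Use the standard recursion: the mover loses at a terminal position; elsewhere, the mover wins exactly when some move hands the opponent an L position.
No move ever increases a pile, so every position that can arise here has a ≤ 8 and b ≤ 8; it is enough to label the cells with 0 ≤ a ≤ 8 and 0 ≤ b ≤ 8.
Every move lowers a or b (never raises either), so fill the grid row by row in increasing a, and left to right within a row: each cell's successors are then already labelled.
      b=0  b=1  b=2  b=3  b=4  b=5  b=6  b=7  b=8
a=0:    L    L    L    L    W    W    W    W    L
a=1:    L    L    L    L    W    W    W    W    L
a=2:    L    L    L    L    W    W    W    W    L
a=3:    W    W    W    W    L    L    L    L    W
a=4:    W    W    W    W    L    L    L    L    W
a=5:    W    W    W    W    L    L    L    L    W
a=6:    W    W    W    W    W    W    W    W    W
a=7:    W    W    W    W    W    W    W    W    W
a=8:    L    L    L    L    W    W    W    W    L
Cells with no legal move (terminal, hence L): (0,0), (0,1), (0,2), (0,3), (1,0), (1,1), (1,2), (1,3), (2,0), (2,1), (2,2), (2,3).
The remaining L cells, each justified by listing all of its moves:
(0,8): →(0,4)(W) only, which is W, so L
(1,8): →(1,4)(W) only, which is W, so L
(2,8): →(2,4)(W) only, which is W, so L
(3,4): →(0,4)(W), (3,0)(W) — all W, so L
(3,5): →(0,5)(W), (3,1)(W) — all W, so L
(3,6): →(0,6)(W), (3,2)(W) — all W, so L
(3,7): →(0,7)(W), (3,3)(W) — all W, so L
(4,4): →(1,4)(W), (0,4)(W), (4,0)(W) — all W, so L
(4,5): →(1,5)(W), (0,5)(W), (4,1)(W) — all W, so L
(4,6): →(1,6)(W), (0,6)(W), (4,2)(W) — all W, so L
(4,7): →(1,7)(W), (0,7)(W), (4,3)(W) — all W, so L
(5,4): →(2,4)(W), (1,4)(W), (0,4)(W), (5,0)(W) — all W, so L
(5,5): →(2,5)(W), (1,5)(W), (0,5)(W), (5,1)(W) — all W, so L
(5,6): →(2,6)(W), (1,6)(W), (0,6)(W), (5,2)(W) — all W, so L
(5,7): →(2,7)(W), (1,7)(W), (0,7)(W), (5,3)(W) — all W, so L
(8,0): →(5,0)(W), (4,0)(W), (3,0)(W) — all W, so L
(8,1): →(5,1)(W), (4,1)(W), (3,1)(W) — all W, so L
(8,2): →(5,2)(W), (4,2)(W), (3,2)(W) — all W, so L
(8,3): →(5,3)(W), (4,3)(W), (3,3)(W) — all W, so L
(8,8): →(5,8)(W), (4,8)(W), (3,8)(W), (8,4)(W) — all W, so L
Every other cell has at least one move into one of the L cells above, so it is W.
(6,8): the move to (2,8) reaches an L cell, so W
(8,2): one of the L cells justified above, so L
(7,8): the move to (2,8) reaches an L cell, so W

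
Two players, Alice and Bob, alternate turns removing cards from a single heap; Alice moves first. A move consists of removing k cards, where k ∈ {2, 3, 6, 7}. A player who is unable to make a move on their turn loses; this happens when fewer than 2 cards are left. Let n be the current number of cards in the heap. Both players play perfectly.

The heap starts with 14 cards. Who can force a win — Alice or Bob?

Bob wins.

Classify positions by backward induction: terminal positions (no move available) are L. From any other position, the mover wins iff some move reaches an L.
n=0: no move → L
n=1: no move → L
n=2: can move to 0, which is L ⇒ W
n=3: can move to 1, which is L ⇒ W
n=4: can move to 1, which is L ⇒ W
n=5: moves to 3(W), 2(W); every one is W ⇒ L
n=6: can move to 0, which is L ⇒ W
n=7: can move to 5, which is L ⇒ W
n=8: can move to 5, which is L ⇒ W
n=9: moves to 7(W), 6(W), 3(W), 2(W); every one is W ⇒ L
n=10: moves to 8(W), 7(W), 4(W), 3(W); every one is W ⇒ L
n=11: can move to 9, which is L ⇒ W
n=12: can move to 10, which is L ⇒ W
n=13: can move to 10, which is L ⇒ W
n=14: moves to 12(W), 11(W), 8(W), 7(W); every one is W ⇒ L
Every move from 14 reaches a W position, so the mover loses.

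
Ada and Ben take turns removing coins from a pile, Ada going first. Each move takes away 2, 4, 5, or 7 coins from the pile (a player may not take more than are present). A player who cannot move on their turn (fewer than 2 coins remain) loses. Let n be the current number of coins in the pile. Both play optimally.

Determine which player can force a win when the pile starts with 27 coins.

Ben wins.

Build the W/L table. Terminal = L. A non-terminal position is W if it has a move to some L; otherwise it is L.
n=0: no move → L
n=1: no move → L
n=2: reaches L-position 0 → W
n=3: reaches L-position 1 → W
n=4: reaches L-position 0 → W
n=5: reaches L-position 1 → W
n=6: reaches L-position 1 → W
n=7: reaches L-position 0 → W
n=8: reaches L-position 1 → W
n=9: only reaches 7(W), 5(W), 4(W), 2(W), all W → L
n=10: only reaches 8(W), 6(W), 5(W), 3(W), all W → L
n=11: reaches L-position 9 → W
n=12: reaches L-position 10 → W
n=13: reaches L-position 9 → W
n=14: reaches L-position 10 → W
n=15: reaches L-position 10 → W
n=16: reaches L-position 9 → W
n=17: reaches L-position 10 → W
n=18: only reaches 16(W), 14(W), 13(W), 11(W), all W → L
n=19: only reaches 17(W), 15(W), 14(W), 12(W), all W → L
n=20: reaches L-position 18 → W
n=21: reaches L-position 19 → W
n=22: reaches L-position 18 → W
n=23: reaches L-position 19 → W
n=24: reaches L-position 19 → W
n=25: reaches L-position 18 → W
n=26: reaches L-position 19 → W
n=27: only reaches 25(W), 23(W), 22(W), 20(W), all W → L
Every move from 27 reaches a W position, so the mover loses.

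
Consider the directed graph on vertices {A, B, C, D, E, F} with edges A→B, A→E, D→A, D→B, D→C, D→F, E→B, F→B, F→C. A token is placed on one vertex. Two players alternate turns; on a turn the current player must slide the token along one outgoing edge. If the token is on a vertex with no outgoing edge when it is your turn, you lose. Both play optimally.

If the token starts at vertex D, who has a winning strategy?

The first player wins.

Work bottom-up. With no move the player to move loses. Otherwise the position is W if at least one move leads to an L position for the opponent, and L if every move leads to a W.
Every edge goes from a vertex to one that appears earlier in the order B, C, E, F, A, D, so processing vertices in that order labels each vertex after all of its successors.
B: no outgoing edge → L
C: no outgoing edge → L
E: →B(L), so W
F: →C(L), so W
A: →B(L), so W
D: →C(L), so W
The starting position D is W: the player to move should move to C, handing over an L position.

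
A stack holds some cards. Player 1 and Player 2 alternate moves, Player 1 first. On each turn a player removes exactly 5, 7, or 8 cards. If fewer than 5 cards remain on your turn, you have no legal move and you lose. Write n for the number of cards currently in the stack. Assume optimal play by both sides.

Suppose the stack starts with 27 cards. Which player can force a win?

Player 2 wins.

Compute win/loss labels from the base case upward. A position with no move is L. Any other position is W if it can reach an L in one move, else L.
n=0: no move → L
n=1: no move → L
n=2: no move → L
n=3: no move → L
n=4: no move → L
n=5: →0(L), so W
n=6: →1(L), so W
n=7: →2(L), so W
n=8: →3(L), so W
n=9: →4(L), so W
n=10: →3(L), so W
n=11: →4(L), so W
n=12: →4(L), so W
n=13: →8(W), 6(W), 5(W) — all W, so L
n=14: →9(W), 7(W), 6(W) — all W, so L
n=15: →10(W), 8(W), 7(W) — all W, so L
n=16: →11(W), 9(W), 8(W) — all W, so L
n=17: →12(W), 10(W), 9(W) — all W, so L
n=18: →13(L), so W
n=19: →14(L), so W
n=20: →15(L), so W
n=21: →16(L), so W
n=22: →17(L), so W
n=23: →16(L), so W
n=24: →17(L), so W
n=25: →17(L), so W
n=26: →21(W), 19(W), 18(W) — all W, so L
n=27: →22(W), 20(W), 19(W) — all W, so L
The starting position 27 is L: whatever Player 1 does, the opponent receives a W position.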